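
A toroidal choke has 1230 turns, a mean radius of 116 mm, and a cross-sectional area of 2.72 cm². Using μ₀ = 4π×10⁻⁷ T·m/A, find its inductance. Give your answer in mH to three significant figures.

L ≈ 0.709 mH

For a thin toroid, L = μ₀N²A/(2πR).
L = (4π×10⁻⁷)(1230)²(2.720×10^-4) / (2π×0.116 m) = 7.09498×10^-4 H.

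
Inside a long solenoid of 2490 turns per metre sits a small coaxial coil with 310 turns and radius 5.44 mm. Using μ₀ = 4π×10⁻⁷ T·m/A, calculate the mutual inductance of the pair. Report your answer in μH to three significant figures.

The outer solenoid produces a uniform field B₁ = μ₀n₁I₁ across the inner coil,
so the flux linkage is N₂Φ = N₂B₁A₂ = μ₀n₁N₂A₂·I₁, giving M = μ₀n₁N₂A₂.
A₂ = πr² = π(5.440×10^-3 m)² = 9.297×10^-5 m².
M = (4π×10⁻⁷)(2490)(310)(9.297×10^-5) = 9.018×10^-5 H.

M ≈ 90.2 μH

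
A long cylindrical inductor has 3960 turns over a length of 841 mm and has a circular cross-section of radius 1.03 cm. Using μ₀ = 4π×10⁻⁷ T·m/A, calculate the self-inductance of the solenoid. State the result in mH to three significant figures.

L ≈ 7.81 mH

A = πr² = π(1.030×10^-2 m)² = 3.333×10^-4 m².
For a long solenoid, L = μ₀N²A/ℓ.
L = (4π×10⁻⁷)(3960)²(3.333×10^-4)/(0.841 m) = 7.810×10^-3 H.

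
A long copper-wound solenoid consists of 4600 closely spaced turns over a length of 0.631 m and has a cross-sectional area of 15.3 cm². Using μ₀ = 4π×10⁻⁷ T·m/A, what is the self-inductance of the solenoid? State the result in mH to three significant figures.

L ≈ 64.5 mH

A = 15.3 cm² = 1.530×10^-3 m².
For a long solenoid, L = μ₀N²A/ℓ.
L = (4π×10⁻⁷)(4600)²(1.530×10^-3)/(0.631 m) = 6.447×10^-2 H.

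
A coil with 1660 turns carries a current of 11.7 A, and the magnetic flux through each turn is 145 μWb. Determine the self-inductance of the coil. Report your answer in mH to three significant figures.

L ≈ 20.6 mH

Self-inductance is defined by L = NΦ_B/I (flux linkage over current).
L = (1660)(1.450×10^-4 Wb)/(11.7 A) = 2.057×10^-2 H.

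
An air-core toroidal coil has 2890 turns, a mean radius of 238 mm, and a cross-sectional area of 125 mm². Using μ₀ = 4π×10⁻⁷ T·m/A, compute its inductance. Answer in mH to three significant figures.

L ≈ 0.877 mH

For a thin toroid, L = μ₀N²A/(2πR).
L = (4π×10⁻⁷)(2890)²(1.250×10^-4) / (2π×0.238 m) = 8.773×10^-4 H.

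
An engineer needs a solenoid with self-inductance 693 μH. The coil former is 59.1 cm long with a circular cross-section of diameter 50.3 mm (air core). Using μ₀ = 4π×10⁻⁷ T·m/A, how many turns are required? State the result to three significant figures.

N ≈ 405 turns

A = π(d/2)² = π(2.515×10^-2 m)² = 1.987×10^-3 m².
From L = μ₀N²A/ℓ, N = √(Lℓ / (μ₀A)).
N = √[(6.930×10^-4)(0.591) / ((4π×10⁻⁷)×1.987×10^-3)] = √(1.640×10^5) ≈ 405.0.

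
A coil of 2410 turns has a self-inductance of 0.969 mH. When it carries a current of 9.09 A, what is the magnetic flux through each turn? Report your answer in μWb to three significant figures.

Φ_B ≈ 3.65 μWb

From L = NΦ_B/I, the flux per turn is Φ_B = LI/N.
Φ_B = (9.690×10^-4 H)(9.09 A)/2410 = 3.6549×10^-6 Wb.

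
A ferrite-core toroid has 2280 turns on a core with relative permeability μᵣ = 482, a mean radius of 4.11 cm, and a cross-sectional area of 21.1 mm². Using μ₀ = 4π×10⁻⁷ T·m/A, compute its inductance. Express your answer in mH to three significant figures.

L ≈ 257 mH

For a thin toroid, L = μ₀μᵣN²A/(2πR).
L = (4π×10⁻⁷)(482)(2280)²(2.110×10^-5) / (2π×4.110×10^-2 m) = 0.2573 H.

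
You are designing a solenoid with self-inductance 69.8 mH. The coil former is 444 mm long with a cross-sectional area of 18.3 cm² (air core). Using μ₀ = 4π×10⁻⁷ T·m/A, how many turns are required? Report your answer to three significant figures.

A = 18.3 cm² = 1.830×10^-3 m².
From L = μ₀N²A/ℓ, N = √(Lℓ / (μ₀A)).
N = √[(6.980×10^-2)(0.444) / ((4π×10⁻⁷)×1.830×10^-3)] = √(1.348×10^7) ≈ 3671.0.

N ≈ 3670 turns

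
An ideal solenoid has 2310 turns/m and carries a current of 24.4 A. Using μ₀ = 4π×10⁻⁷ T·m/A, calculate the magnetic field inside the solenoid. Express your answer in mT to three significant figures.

Inside a long solenoid, B = μ₀nI.
B = (4π×10⁻⁷)(2.310×10^3 m⁻¹)(24.4 A) = 7.083×10^-2 T.

B ≈ 70.8 mT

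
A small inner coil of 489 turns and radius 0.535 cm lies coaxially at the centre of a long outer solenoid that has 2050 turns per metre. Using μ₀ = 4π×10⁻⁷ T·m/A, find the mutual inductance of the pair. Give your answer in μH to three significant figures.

The outer solenoid produces a uniform field B₁ = μ₀n₁I₁ across the inner coil,
so the flux linkage is N₂Φ = N₂B₁A₂ = μ₀n₁N₂A₂·I₁, giving M = μ₀n₁N₂A₂.
A₂ = πr² = π(5.350×10^-3 m)² = 8.992×10^-5 m².
M = (4π×10⁻⁷)(2050)(489)(8.992×10^-5) = 1.133×10^-4 H.

M ≈ 113 μH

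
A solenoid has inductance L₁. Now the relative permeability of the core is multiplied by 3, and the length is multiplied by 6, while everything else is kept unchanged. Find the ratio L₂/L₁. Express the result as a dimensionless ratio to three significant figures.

For a solenoid, L ∝ μᵣN²A/ℓ.
L₂/L₁ = (3) × (6)^-1 = 0.500.

L₂/L₁ = 0.500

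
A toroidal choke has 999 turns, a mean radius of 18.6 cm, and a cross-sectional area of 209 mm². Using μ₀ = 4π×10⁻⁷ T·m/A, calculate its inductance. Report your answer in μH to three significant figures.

L ≈ 224 μH

For a thin toroid, L = μ₀N²A/(2πR).
L = (4π×10⁻⁷)(999)²(2.090×10^-4) / (2π×0.186 m) = 2.243×10^-4 H.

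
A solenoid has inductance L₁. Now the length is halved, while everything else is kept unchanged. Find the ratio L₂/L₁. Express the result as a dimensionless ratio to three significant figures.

L₂/L₁ = 2.00

For a solenoid, L ∝ μᵣN²A/ℓ.
L₂/L₁ = (0.5)^-1 = 2.00.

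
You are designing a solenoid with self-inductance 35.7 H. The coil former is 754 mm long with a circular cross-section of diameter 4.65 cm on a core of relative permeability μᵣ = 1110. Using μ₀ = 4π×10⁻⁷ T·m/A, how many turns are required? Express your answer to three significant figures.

A = π(d/2)² = π(2.325×10^-2 m)² = 1.698×10^-3 m².
From L = μ₀μᵣN²A/ℓ, N = √(Lℓ / (μ₀μᵣA)).
N = √[(35.7)(0.754) / ((4π×10⁻⁷)(1110)×1.698×10^-3)] = √(1.136×10^7) ≈ 3371.0.

N ≈ 3370 turns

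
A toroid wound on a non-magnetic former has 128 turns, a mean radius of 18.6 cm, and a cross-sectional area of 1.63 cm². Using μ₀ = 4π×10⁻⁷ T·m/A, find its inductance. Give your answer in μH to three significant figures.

For a thin toroid, L = μ₀N²A/(2πR).
L = (4π×10⁻⁷)(128)²(1.630×10^-4) / (2π×0.186 m) = 2.872×10^-6 H.

L ≈ 2.87 μH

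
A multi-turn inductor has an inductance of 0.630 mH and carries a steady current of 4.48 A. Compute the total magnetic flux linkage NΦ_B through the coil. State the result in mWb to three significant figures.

From L = NΦ_B/I, the flux linkage is NΦ_B = LI.
NΦ_B = (6.300×10^-4 H)(4.48 A) = 2.822×10^-3 Wb.

NΦ_B ≈ 2.82 mWb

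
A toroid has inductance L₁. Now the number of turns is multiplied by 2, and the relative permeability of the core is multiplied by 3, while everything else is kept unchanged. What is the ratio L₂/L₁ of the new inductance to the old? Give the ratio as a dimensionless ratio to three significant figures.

L₂/L₁ = 12.0

For a toroid, L ∝ μᵣN²A/R.
L₂/L₁ = (2)^2 × (3) = 12.0.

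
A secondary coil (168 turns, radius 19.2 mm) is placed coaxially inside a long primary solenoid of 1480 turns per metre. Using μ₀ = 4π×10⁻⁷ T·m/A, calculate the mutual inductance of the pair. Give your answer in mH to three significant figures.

M ≈ 0.362 mH

The outer solenoid produces a uniform field B₁ = μ₀n₁I₁ across the inner coil,
so the flux linkage is N₂Φ = N₂B₁A₂ = μ₀n₁N₂A₂·I₁, giving M = μ₀n₁N₂A₂.
A₂ = πr² = π(1.920×10^-2 m)² = 1.158×10^-3 m².
M = (4π×10⁻⁷)(1480)(168)(1.158×10^-3) = 3.619×10^-4 H.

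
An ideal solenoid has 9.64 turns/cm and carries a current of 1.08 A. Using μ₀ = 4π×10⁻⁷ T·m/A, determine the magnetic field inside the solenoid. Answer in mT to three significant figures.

B ≈ 1.31 mT

Inside a long solenoid, B = μ₀nI.
B = (4π×10⁻⁷)(964 m⁻¹)(1.08 A) = 1.308×10^-3 T.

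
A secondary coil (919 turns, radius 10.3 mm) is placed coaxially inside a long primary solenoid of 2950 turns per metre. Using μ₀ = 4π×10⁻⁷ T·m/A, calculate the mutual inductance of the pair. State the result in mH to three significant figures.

M ≈ 1.14 mH

The outer solenoid produces a uniform field B₁ = μ₀n₁I₁ across the inner coil,
so the flux linkage is N₂Φ = N₂B₁A₂ = μ₀n₁N₂A₂·I₁, giving M = μ₀n₁N₂A₂.
A₂ = πr² = π(1.030×10^-2 m)² = 3.333×10^-4 m².
M = (4π×10⁻⁷)(2950)(919)(3.333×10^-4) = 1.135×10^-3 H.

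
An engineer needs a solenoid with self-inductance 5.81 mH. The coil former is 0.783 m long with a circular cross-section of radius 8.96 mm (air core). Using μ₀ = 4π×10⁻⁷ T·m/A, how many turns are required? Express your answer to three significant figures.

N ≈ 3790 turns

A = πr² = π(8.960×10^-3 m)² = 2.522×10^-4 m².
From L = μ₀N²A/ℓ, N = √(Lℓ / (μ₀A)).
N = √[(5.810×10^-3)(0.783) / ((4π×10⁻⁷)×2.522×10^-4)] = √(1.435×10^7) ≈ 3788.6.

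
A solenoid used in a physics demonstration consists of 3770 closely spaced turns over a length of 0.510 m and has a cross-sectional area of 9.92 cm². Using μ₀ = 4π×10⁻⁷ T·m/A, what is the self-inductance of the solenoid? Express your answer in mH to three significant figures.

A = 9.92 cm² = 9.920×10^-4 m².
For a long solenoid, L = μ₀N²A/ℓ.
L = (4π×10⁻⁷)(3770)²(9.920×10^-4)/(0.51 m) = 3.474×10^-2 H.

L ≈ 34.7 mH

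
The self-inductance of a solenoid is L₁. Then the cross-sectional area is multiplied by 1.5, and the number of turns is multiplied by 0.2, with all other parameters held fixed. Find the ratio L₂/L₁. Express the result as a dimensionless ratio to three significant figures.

For a solenoid, L ∝ μᵣN²A/ℓ.
L₂/L₁ = (1.5) × (0.2)^2 = 0.0600.

L₂/L₁ = 0.0600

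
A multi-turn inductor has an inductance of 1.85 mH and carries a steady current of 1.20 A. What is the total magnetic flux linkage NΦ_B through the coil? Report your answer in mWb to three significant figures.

NΦ_B ≈ 2.22 mWb

From L = NΦ_B/I, the flux linkage is NΦ_B = LI.
NΦ_B = (1.850×10^-3 H)(1.20 A) = 2.220×10^-3 Wb.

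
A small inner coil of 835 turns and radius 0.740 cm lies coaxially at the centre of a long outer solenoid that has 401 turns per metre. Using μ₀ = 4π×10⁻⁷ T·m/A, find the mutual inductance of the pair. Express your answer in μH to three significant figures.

The outer solenoid produces a uniform field B₁ = μ₀n₁I₁ across the inner coil,
so the flux linkage is N₂Φ = N₂B₁A₂ = μ₀n₁N₂A₂·I₁, giving M = μ₀n₁N₂A₂.
A₂ = πr² = π(7.400×10^-3 m)² = 1.720×10^-4 m².
M = (4π×10⁻⁷)(401)(835)(1.720×10^-4) = 7.239×10^-5 H.

M ≈ 72.4 μH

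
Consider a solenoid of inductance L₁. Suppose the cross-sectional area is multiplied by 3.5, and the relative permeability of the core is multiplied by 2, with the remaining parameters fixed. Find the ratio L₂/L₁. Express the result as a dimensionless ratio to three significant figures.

For a solenoid, L ∝ μᵣN²A/ℓ.
L₂/L₁ = (3.5) × (2) = 7.00.

L₂/L₁ = 7.00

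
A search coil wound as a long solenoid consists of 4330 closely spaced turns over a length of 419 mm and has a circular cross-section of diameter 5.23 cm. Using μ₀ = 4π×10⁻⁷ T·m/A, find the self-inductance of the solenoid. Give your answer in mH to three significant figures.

A = π(d/2)² = π(2.615×10^-2 m)² = 2.148×10^-3 m².
For a long solenoid, L = μ₀N²A/ℓ.
L = (4π×10⁻⁷)(4330)²(2.148×10^-3)/(0.419 m) = 0.1208 H.

L ≈ 121 mH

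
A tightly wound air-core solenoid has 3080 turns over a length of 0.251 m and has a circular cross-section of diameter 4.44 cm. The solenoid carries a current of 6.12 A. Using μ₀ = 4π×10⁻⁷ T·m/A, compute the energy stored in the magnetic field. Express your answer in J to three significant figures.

U ≈ 1.38 J

A = π(d/2)² = π(2.220×10^-2 m)² = 1.548×10^-3 m².
L = μ₀N²A/ℓ = (4π×10⁻⁷)(3080)²(1.548×10^-3)/(0.251) = 7.353×10^-2 H.
U = ½LI² = ½(7.353×10^-2)(6.12)² = 1.377 J.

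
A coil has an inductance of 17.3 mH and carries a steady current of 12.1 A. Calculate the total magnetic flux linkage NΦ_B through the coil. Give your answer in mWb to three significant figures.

From L = NΦ_B/I, the flux linkage is NΦ_B = LI.
NΦ_B = (1.730×10^-2 H)(12.1 A) = 0.2093 Wb.

NΦ_B ≈ 209 mWb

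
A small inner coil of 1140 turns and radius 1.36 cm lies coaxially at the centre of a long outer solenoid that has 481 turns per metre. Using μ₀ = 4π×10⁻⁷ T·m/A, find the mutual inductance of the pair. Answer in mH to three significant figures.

The outer solenoid produces a uniform field B₁ = μ₀n₁I₁ across the inner coil,
so the flux linkage is N₂Φ = N₂B₁A₂ = μ₀n₁N₂A₂·I₁, giving M = μ₀n₁N₂A₂.
A₂ = πr² = π(1.360×10^-2 m)² = 5.811×10^-4 m².
M = (4π×10⁻⁷)(481)(1140)(5.811×10^-4) = 4.004×10^-4 H.

M ≈ 0.400 mH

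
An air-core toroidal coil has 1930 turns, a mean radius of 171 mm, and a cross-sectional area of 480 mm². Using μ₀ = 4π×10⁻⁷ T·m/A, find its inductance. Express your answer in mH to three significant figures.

For a thin toroid, L = μ₀N²A/(2πR).
L = (4π×10⁻⁷)(1930)²(4.800×10^-4) / (2π×0.171 m) = 2.091×10^-3 H.

L ≈ 2.09 mH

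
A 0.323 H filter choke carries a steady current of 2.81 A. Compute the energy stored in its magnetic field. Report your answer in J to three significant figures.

U ≈ 1.28 J

Stored magnetic energy: U = ½LI².
U = ½(0.323 H)(2.81 A)² = 1.275 J.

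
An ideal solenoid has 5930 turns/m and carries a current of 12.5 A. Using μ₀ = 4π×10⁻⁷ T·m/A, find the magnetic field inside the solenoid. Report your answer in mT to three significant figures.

B ≈ 93.1 mT

Inside a long solenoid, B = μ₀nI.
B = (4π×10⁻⁷)(5.930×10^3 m⁻¹)(12.5 A) = 9.3148×10^-2 T.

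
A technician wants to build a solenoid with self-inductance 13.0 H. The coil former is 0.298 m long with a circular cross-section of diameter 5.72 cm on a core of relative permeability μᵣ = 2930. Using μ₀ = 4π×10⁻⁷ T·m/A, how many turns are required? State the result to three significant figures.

N ≈ 640 turns

A = π(d/2)² = π(2.860×10^-2 m)² = 2.570×10^-3 m².
From L = μ₀μᵣN²A/ℓ, N = √(Lℓ / (μ₀μᵣA)).
N = √[(13)(0.298) / ((4π×10⁻⁷)(2930)×2.570×10^-3)] = √(4.094×10^5) ≈ 639.9.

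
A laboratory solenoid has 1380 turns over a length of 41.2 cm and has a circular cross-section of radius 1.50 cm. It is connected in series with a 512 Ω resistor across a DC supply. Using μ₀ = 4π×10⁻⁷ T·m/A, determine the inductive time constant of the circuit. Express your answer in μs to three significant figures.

A = πr² = π(1.500×10^-2 m)² = 7.069×10^-4 m².
L = μ₀N²A/ℓ = (4π×10⁻⁷)(1380)²(7.069×10^-4)/(0.412) = 4.106×10^-3 H.
τ = L/R = (4.106×10^-3)/(512) = 8.019×10^-6 s.

τ ≈ 8.02 μs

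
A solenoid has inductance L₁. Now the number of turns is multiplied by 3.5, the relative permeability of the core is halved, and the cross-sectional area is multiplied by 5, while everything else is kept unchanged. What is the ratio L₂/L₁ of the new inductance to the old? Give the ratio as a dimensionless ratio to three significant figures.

For a solenoid, L ∝ μᵣN²A/ℓ.
L₂/L₁ = (3.5)^2 × (0.5) × (5) = 30.6.

L₂/L₁ = 30.6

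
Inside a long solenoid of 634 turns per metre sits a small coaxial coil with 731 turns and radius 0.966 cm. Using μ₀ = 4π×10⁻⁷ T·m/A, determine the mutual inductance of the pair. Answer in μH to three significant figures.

The outer solenoid produces a uniform field B₁ = μ₀n₁I₁ across the inner coil,
so the flux linkage is N₂Φ = N₂B₁A₂ = μ₀n₁N₂A₂·I₁, giving M = μ₀n₁N₂A₂.
A₂ = πr² = π(9.660×10^-3 m)² = 2.932×10^-4 m².
M = (4π×10⁻⁷)(634)(731)(2.932×10^-4) = 1.707×10^-4 H.

M ≈ 171 μH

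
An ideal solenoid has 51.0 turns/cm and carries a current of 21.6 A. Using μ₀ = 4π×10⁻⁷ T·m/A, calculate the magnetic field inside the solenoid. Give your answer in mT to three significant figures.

Inside a long solenoid, B = μ₀nI.
B = (4π×10⁻⁷)(5.100×10^3 m⁻¹)(21.6 A) = 0.1384 T.

B ≈ 138 mT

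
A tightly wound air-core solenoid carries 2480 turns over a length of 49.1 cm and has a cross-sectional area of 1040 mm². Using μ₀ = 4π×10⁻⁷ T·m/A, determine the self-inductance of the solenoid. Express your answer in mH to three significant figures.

L ≈ 16.4 mH

A = 1040 mm² = 1.040×10^-3 m².
For a long solenoid, L = μ₀N²A/ℓ.
L = (4π×10⁻⁷)(2480)²(1.040×10^-3)/(0.491 m) = 1.637×10^-2 H.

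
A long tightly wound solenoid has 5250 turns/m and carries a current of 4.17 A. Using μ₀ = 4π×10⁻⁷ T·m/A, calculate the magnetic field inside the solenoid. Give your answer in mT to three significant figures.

Inside a long solenoid, B = μ₀nI.
B = (4π×10⁻⁷)(5.250×10^3 m⁻¹)(4.17 A) = 2.751×10^-2 T.

B ≈ 27.5 mT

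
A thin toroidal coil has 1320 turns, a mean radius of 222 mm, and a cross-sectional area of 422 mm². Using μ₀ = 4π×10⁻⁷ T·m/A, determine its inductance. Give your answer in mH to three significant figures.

L ≈ 0.662 mH

For a thin toroid, L = μ₀N²A/(2πR).
L = (4π×10⁻⁷)(1320)²(4.220×10^-4) / (2π×0.222 m) = 6.624×10^-4 H.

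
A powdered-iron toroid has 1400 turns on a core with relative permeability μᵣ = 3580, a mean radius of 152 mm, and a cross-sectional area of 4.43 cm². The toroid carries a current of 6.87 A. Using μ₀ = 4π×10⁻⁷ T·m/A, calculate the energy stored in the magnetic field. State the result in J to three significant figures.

U ≈ 96.5 J

L = μ₀μᵣN²A/(2πR) = (4π×10⁻⁷)(3580)(1400)²(4.430×10^-4)/(2π×0.152) = 4.09 H.
U = ½LI² = ½(4.09)(6.87)² = 96.52 J.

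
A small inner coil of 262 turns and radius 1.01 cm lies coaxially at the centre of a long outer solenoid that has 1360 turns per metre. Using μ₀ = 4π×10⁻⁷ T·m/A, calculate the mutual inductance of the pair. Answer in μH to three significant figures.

M ≈ 143 μH

The outer solenoid produces a uniform field B₁ = μ₀n₁I₁ across the inner coil,
so the flux linkage is N₂Φ = N₂B₁A₂ = μ₀n₁N₂A₂·I₁, giving M = μ₀n₁N₂A₂.
A₂ = πr² = π(1.010×10^-2 m)² = 3.2047×10^-4 m².
M = (4π×10⁻⁷)(1360)(262)(3.2047×10^-4) = 1.43497×10^-4 H.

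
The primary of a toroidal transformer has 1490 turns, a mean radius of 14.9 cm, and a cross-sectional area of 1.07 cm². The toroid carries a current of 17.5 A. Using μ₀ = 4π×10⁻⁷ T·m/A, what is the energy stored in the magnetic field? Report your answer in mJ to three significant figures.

U ≈ 48.8 mJ

L = μ₀N²A/(2πR) = (4π×10⁻⁷)(1490)²(1.070×10^-4)/(2π×0.149) = 3.189×10^-4 H.
U = ½LI² = ½(3.189×10^-4)(17.5)² = 4.883×10^-2 J.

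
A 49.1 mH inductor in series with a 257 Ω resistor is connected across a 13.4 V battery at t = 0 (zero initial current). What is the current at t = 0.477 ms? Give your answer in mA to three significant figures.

τ = L/R = 4.910×10^-2/257 = 1.911×10^-4 s; final current I_∞ = ε/R = 13.4/257 = 5.214×10^-2 A.
I(t) = I_∞(1 − e^(−t/τ)) with t/τ = 2.497.
I = (5.214×10^-2)(1 − e^(−2.497)) = 4.7846×10^-2 A.

I ≈ 47.8 mA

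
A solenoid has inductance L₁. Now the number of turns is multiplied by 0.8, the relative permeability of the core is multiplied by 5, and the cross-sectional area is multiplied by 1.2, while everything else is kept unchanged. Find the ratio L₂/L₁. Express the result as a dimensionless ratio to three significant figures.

L₂/L₁ = 3.84

For a solenoid, L ∝ μᵣN²A/ℓ.
L₂/L₁ = (0.8)^2 × (5) × (1.2) = 3.84.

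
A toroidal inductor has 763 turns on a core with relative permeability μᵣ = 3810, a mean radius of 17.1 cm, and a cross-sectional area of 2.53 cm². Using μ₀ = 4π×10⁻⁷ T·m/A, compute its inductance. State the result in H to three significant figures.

For a thin toroid, L = μ₀μᵣN²A/(2πR).
L = (4π×10⁻⁷)(3810)(763)²(2.530×10^-4) / (2π×0.171 m) = 0.6563 H.

L ≈ 0.656 H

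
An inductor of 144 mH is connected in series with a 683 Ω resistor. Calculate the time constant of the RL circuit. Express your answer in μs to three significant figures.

τ ≈ 211 μs

τ = L/R = (0.144 H)/(683 Ω) = 2.108×10^-4 s.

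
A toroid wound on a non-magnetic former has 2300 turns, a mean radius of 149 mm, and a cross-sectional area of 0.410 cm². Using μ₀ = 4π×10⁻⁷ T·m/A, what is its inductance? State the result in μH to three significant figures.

L ≈ 291 μH

For a thin toroid, L = μ₀N²A/(2πR).
L = (4π×10⁻⁷)(2300)²(4.100×10^-5) / (2π×0.149 m) = 2.911×10^-4 H.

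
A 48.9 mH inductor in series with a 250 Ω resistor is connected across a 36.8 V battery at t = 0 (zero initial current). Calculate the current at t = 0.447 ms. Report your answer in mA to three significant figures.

τ = L/R = 4.890×10^-2/250 = 1.956×10^-4 s; final current I_∞ = ε/R = 36.8/250 = 0.1472 A.
I(t) = I_∞(1 − e^(−t/τ)) with t/τ = 2.285.
I = (0.1472)(1 − e^(−2.285)) = 0.1322 A.

I ≈ 132 mA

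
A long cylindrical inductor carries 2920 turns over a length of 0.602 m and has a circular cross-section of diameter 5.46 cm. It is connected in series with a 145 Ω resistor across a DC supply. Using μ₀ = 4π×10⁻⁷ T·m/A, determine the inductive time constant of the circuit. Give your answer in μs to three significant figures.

A = π(d/2)² = π(2.730×10^-2 m)² = 2.341×10^-3 m².
L = μ₀N²A/ℓ = (4π×10⁻⁷)(2920)²(2.341×10^-3)/(0.602) = 4.167×10^-2 H.
τ = L/R = (4.167×10^-2)/(145) = 2.874×10^-4 s.

τ ≈ 287 μs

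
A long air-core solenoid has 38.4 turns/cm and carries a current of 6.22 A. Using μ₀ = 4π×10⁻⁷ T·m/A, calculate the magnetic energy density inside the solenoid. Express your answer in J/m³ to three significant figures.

u ≈ 358 J/m³

B = μ₀nI = (4π×10⁻⁷)(3.840×10^3)(6.22) = 3.001×10^-2 T.
u = B²/(2μ₀) = (3.001×10^-2)²/(2×4π×10⁻⁷) = 358.4 J/m³.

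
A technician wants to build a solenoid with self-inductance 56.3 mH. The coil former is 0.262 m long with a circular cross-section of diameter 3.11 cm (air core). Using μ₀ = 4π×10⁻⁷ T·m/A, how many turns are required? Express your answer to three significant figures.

A = π(d/2)² = π(1.555×10^-2 m)² = 7.596×10^-4 m².
From L = μ₀N²A/ℓ, N = √(Lℓ / (μ₀A)).
N = √[(5.630×10^-2)(0.262) / ((4π×10⁻⁷)×7.596×10^-4)] = √(1.545×10^7) ≈ 3930.9.

N ≈ 3930 turns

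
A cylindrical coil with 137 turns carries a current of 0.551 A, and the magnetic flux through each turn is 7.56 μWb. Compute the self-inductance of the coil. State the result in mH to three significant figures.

Self-inductance is defined by L = NΦ_B/I (flux linkage over current).
L = (137)(7.560×10^-6 Wb)/(0.551 A) = 1.880×10^-3 H.

L ≈ 1.88 mH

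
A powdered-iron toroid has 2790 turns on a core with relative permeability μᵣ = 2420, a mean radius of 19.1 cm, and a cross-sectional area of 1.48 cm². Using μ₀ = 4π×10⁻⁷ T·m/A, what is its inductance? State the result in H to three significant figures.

L ≈ 2.92 H

For a thin toroid, L = μ₀μᵣN²A/(2πR).
L = (4π×10⁻⁷)(2420)(2790)²(1.480×10^-4) / (2π×0.191 m) = 2.919 H.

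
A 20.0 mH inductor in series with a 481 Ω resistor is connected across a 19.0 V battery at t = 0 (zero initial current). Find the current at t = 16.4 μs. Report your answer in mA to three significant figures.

τ = L/R = 2.000×10^-2/481 = 4.158×10^-5 s; final current I_∞ = ε/R = 19.0/481 = 3.950×10^-2 A.
I(t) = I_∞(1 − e^(−t/τ)) with t/τ = 0.394.
I = (3.950×10^-2)(1 − e^(−0.394)) = 1.287×10^-2 A.

I ≈ 12.9 mA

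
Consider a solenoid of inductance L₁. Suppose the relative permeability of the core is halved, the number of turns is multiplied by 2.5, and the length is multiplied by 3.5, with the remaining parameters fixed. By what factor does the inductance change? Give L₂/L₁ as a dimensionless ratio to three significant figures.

L₂/L₁ = 0.893

For a solenoid, L ∝ μᵣN²A/ℓ.
L₂/L₁ = (0.5) × (2.5)^2 × (3.5)^-1 = 0.893.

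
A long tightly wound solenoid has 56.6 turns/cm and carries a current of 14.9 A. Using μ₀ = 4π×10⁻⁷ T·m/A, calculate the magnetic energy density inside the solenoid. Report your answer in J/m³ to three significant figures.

u ≈ 4470 J/m³

B = μ₀nI = (4π×10⁻⁷)(5.660×10^3)(14.9) = 0.106 T.
u = B²/(2μ₀) = (0.106)²/(2×4π×10⁻⁷) = 4.469×10^3 J/m³.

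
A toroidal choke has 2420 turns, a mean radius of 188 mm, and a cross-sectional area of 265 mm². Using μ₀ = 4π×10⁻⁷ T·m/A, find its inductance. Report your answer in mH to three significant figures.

L ≈ 1.65 mH

For a thin toroid, L = μ₀N²A/(2πR).
L = (4π×10⁻⁷)(2420)²(2.650×10^-4) / (2π×0.188 m) = 1.651×10^-3 H.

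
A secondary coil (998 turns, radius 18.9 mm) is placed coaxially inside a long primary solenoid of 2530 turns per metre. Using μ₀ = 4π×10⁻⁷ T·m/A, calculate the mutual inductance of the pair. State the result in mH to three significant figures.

M ≈ 3.56 mH

The outer solenoid produces a uniform field B₁ = μ₀n₁I₁ across the inner coil,
so the flux linkage is N₂Φ = N₂B₁A₂ = μ₀n₁N₂A₂·I₁, giving M = μ₀n₁N₂A₂.
A₂ = πr² = π(1.890×10^-2 m)² = 1.122×10^-3 m².
M = (4π×10⁻⁷)(2530)(998)(1.122×10^-3) = 3.561×10^-3 H.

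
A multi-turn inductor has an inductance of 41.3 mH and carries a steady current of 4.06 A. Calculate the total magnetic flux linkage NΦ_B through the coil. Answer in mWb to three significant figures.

From L = NΦ_B/I, the flux linkage is NΦ_B = LI.
NΦ_B = (4.130×10^-2 H)(4.06 A) = 0.1677 Wb.

NΦ_B ≈ 168 mWb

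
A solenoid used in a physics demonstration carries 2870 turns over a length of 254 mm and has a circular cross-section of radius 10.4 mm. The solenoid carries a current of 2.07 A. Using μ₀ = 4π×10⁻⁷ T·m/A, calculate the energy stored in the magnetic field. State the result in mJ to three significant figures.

A = πr² = π(1.040×10^-2 m)² = 3.398×10^-4 m².
L = μ₀N²A/ℓ = (4π×10⁻⁷)(2870)²(3.398×10^-4)/(0.254) = 1.3847×10^-2 H.
U = ½LI² = ½(1.3847×10^-2)(2.07)² = 2.967×10^-2 J.

U ≈ 29.7 mJ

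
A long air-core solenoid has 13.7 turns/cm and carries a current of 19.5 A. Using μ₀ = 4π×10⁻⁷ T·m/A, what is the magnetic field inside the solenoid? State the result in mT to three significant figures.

B ≈ 33.6 mT

Inside a long solenoid, B = μ₀nI.
B = (4π×10⁻⁷)(1.370×10^3 m⁻¹)(19.5 A) = 3.357×10^-2 T.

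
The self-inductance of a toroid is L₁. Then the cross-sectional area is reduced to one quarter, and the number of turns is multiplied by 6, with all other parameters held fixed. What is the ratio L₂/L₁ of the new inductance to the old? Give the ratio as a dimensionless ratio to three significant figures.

L₂/L₁ = 9.00

For a toroid, L ∝ μᵣN²A/R.
L₂/L₁ = (0.25) × (6)^2 = 9.00.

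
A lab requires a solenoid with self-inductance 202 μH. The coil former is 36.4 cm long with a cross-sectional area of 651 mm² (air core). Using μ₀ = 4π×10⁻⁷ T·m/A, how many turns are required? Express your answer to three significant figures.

N ≈ 300 turns

A = 651 mm² = 6.510×10^-4 m².
From L = μ₀N²A/ℓ, N = √(Lℓ / (μ₀A)).
N = √[(2.020×10^-4)(0.364) / ((4π×10⁻⁷)×6.510×10^-4)] = √(8.988×10^4) ≈ 299.8.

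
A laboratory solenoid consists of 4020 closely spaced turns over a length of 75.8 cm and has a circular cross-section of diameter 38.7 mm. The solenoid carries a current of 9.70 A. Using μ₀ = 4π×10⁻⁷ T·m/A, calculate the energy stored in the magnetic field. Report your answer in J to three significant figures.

U ≈ 1.48 J

A = π(d/2)² = π(1.935×10^-2 m)² = 1.176×10^-3 m².
L = μ₀N²A/ℓ = (4π×10⁻⁷)(4020)²(1.176×10^-3)/(0.758) = 3.151×10^-2 H.
U = ½LI² = ½(3.151×10^-2)(9.70)² = 1.483 J.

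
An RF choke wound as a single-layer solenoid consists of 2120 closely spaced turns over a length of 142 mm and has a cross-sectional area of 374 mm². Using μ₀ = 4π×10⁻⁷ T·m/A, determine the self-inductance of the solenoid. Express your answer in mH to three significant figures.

L ≈ 14.9 mH

A = 374 mm² = 3.740×10^-4 m².
For a long solenoid, L = μ₀N²A/ℓ.
L = (4π×10⁻⁷)(2120)²(3.740×10^-4)/(0.142 m) = 1.488×10^-2 H.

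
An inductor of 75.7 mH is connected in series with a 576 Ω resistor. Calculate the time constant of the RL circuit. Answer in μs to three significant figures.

τ ≈ 131 μs

τ = L/R = (7.570×10^-2 H)/(576 Ω) = 1.314×10^-4 s.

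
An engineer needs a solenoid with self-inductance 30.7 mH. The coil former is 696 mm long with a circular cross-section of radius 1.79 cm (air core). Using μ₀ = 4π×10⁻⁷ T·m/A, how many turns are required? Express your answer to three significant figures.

A = πr² = π(1.790×10^-2 m)² = 1.007×10^-3 m².
From L = μ₀N²A/ℓ, N = √(Lℓ / (μ₀A)).
N = √[(3.070×10^-2)(0.696) / ((4π×10⁻⁷)×1.007×10^-3)] = √(1.689×10^7) ≈ 4110.0.

N ≈ 4110 turns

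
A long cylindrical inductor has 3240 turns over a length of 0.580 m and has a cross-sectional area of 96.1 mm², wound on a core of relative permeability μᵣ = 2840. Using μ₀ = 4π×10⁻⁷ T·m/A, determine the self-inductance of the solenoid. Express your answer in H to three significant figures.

A = 96.1 mm² = 9.610×10^-5 m².
For a long solenoid, L = μ₀μᵣN²A/ℓ.
L = (4π×10⁻⁷)(2840)(3240)²(9.610×10^-5)/(0.58 m) = 6.207 H.

L ≈ 6.21 H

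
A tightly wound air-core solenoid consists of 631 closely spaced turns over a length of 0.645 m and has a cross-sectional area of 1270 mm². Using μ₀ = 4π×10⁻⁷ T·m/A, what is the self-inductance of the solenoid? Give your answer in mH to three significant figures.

L ≈ 0.985 mH

A = 1270 mm² = 1.270×10^-3 m².
For a long solenoid, L = μ₀N²A/ℓ.
L = (4π×10⁻⁷)(631)²(1.270×10^-3)/(0.645 m) = 9.852×10^-4 H.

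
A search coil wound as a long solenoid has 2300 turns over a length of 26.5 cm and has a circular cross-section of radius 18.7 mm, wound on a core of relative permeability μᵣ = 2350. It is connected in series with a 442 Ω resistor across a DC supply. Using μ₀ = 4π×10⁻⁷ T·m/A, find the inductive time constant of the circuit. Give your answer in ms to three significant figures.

A = πr² = π(1.870×10^-2 m)² = 1.099×10^-3 m².
L = μ₀μᵣN²A/ℓ = (4π×10⁻⁷)(2350)(2300)²(1.099×10^-3)/(0.265) = 64.76 H.
τ = L/R = (64.76)/(442) = 0.1465 s.

τ ≈ 147 ms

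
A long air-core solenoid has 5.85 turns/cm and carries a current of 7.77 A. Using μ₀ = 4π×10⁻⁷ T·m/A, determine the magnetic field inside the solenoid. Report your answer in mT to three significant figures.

B ≈ 5.71 mT

Inside a long solenoid, B = μ₀nI.
B = (4π×10⁻⁷)(585 m⁻¹)(7.77 A) = 5.712×10^-3 T.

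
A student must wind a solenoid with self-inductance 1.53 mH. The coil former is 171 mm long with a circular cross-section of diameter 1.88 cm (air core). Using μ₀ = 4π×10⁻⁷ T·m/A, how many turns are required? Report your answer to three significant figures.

A = π(d/2)² = π(9.400×10^-3 m)² = 2.776×10^-4 m².
From L = μ₀N²A/ℓ, N = √(Lℓ / (μ₀A)).
N = √[(1.530×10^-3)(0.171) / ((4π×10⁻⁷)×2.776×10^-4)] = √(7.500×10^5) ≈ 866.0.

N ≈ 866 turns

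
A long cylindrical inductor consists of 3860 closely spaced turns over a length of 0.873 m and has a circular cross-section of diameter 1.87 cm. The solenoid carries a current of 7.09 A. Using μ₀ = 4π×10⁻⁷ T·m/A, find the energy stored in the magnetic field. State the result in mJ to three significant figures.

U ≈ 148 mJ

A = π(d/2)² = π(9.350×10^-3 m)² = 2.746×10^-4 m².
L = μ₀N²A/ℓ = (4π×10⁻⁷)(3860)²(2.746×10^-4)/(0.873) = 5.890×10^-3 H.
U = ½LI² = ½(5.890×10^-3)(7.09)² = 0.148 J.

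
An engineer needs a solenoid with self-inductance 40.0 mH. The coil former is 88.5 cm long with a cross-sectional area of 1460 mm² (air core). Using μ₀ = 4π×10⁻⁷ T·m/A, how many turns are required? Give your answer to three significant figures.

A = 1460 mm² = 1.460×10^-3 m².
From L = μ₀N²A/ℓ, N = √(Lℓ / (μ₀A)).
N = √[(4.000×10^-2)(0.885) / ((4π×10⁻⁷)×1.460×10^-3)] = √(1.929×10^7) ≈ 4392.6.

N ≈ 4390 turns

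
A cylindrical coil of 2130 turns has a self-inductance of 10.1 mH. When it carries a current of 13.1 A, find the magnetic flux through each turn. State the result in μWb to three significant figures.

From L = NΦ_B/I, the flux per turn is Φ_B = LI/N.
Φ_B = (1.010×10^-2 H)(13.1 A)/2130 = 6.212×10^-5 Wb.

Φ_B ≈ 62.1 μWb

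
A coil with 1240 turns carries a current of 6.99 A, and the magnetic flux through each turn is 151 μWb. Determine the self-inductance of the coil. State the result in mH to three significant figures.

Self-inductance is defined by L = NΦ_B/I (flux linkage over current).
L = (1240)(1.510×10^-4 Wb)/(6.99 A) = 2.679×10^-2 H.

L ≈ 26.8 mH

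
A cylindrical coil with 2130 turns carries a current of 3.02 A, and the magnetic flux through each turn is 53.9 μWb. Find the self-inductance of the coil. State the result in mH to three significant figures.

L ≈ 38.0 mH

Self-inductance is defined by L = NΦ_B/I (flux linkage over current).
L = (2130)(5.390×10^-5 Wb)/(3.02 A) = 3.802×10^-2 H.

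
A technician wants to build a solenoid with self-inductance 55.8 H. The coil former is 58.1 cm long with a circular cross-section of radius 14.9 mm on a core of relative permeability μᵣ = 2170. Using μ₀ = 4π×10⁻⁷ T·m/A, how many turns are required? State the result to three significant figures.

N ≈ 4130 turns

A = πr² = π(1.490×10^-2 m)² = 6.9746×10^-4 m².
From L = μ₀μᵣN²A/ℓ, N = √(Lℓ / (μ₀μᵣA)).
N = √[(55.8)(0.581) / ((4π×10⁻⁷)(2170)×6.9746×10^-4)] = √(1.7046×10^7) ≈ 4128.7.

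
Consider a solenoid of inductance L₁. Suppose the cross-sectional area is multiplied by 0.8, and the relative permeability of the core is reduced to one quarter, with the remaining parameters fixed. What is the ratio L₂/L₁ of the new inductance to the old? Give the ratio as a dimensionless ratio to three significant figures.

L₂/L₁ = 0.200

For a solenoid, L ∝ μᵣN²A/ℓ.
L₂/L₁ = (0.8) × (0.25) = 0.200.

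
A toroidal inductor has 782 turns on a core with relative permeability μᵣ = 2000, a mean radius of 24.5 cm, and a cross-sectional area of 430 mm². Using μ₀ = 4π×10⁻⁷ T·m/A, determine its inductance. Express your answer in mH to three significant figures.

For a thin toroid, L = μ₀μᵣN²A/(2πR).
L = (4π×10⁻⁷)(2000)(782)²(4.300×10^-4) / (2π×0.245 m) = 0.4293 H.

L ≈ 429 mH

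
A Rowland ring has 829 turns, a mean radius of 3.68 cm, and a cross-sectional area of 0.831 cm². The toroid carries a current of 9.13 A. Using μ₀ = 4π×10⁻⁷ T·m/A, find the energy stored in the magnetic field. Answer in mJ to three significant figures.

L = μ₀N²A/(2πR) = (4π×10⁻⁷)(829)²(8.310×10^-5)/(2π×3.680×10^-2) = 3.104×10^-4 H.
U = ½LI² = ½(3.104×10^-4)(9.13)² = 1.294×10^-2 J.

U ≈ 12.9 mJ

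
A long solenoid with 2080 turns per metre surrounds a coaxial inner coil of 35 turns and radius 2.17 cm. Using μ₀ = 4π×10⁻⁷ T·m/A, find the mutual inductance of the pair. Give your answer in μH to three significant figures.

The outer solenoid produces a uniform field B₁ = μ₀n₁I₁ across the inner coil,
so the flux linkage is N₂Φ = N₂B₁A₂ = μ₀n₁N₂A₂·I₁, giving M = μ₀n₁N₂A₂.
A₂ = πr² = π(2.170×10^-2 m)² = 1.479×10^-3 m².
M = (4π×10⁻⁷)(2080)(35)(1.479×10^-3) = 1.353×10^-4 H.

M ≈ 135 μH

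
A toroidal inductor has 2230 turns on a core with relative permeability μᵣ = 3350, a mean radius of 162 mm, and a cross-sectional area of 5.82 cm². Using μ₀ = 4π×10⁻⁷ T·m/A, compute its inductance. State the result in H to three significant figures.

L ≈ 12.0 H

For a thin toroid, L = μ₀μᵣN²A/(2πR).
L = (4π×10⁻⁷)(3350)(2230)²(5.820×10^-4) / (2π×0.162 m) = 11.97 H.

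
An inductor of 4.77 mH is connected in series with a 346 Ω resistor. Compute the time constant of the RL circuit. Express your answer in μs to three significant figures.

τ ≈ 13.8 μs

τ = L/R = (4.770×10^-3 H)/(346 Ω) = 1.379×10^-5 s.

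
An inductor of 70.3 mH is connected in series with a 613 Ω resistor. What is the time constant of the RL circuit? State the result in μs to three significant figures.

τ = L/R = (7.030×10^-2 H)/(613 Ω) = 1.147×10^-4 s.

τ ≈ 115 μs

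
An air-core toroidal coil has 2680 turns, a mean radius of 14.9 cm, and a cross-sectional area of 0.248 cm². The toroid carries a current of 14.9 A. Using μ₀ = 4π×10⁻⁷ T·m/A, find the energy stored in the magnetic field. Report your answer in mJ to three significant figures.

L = μ₀N²A/(2πR) = (4π×10⁻⁷)(2680)²(2.480×10^-5)/(2π×0.149) = 2.391×10^-4 H.
U = ½LI² = ½(2.391×10^-4)(14.9)² = 2.654×10^-2 J.

U ≈ 26.5 mJ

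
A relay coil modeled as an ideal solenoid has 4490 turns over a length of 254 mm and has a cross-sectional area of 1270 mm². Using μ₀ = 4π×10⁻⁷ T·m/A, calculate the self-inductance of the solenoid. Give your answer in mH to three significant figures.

L ≈ 127 mH

A = 1270 mm² = 1.270×10^-3 m².
For a long solenoid, L = μ₀N²A/ℓ.
L = (4π×10⁻⁷)(4490)²(1.270×10^-3)/(0.254 m) = 0.1267 H.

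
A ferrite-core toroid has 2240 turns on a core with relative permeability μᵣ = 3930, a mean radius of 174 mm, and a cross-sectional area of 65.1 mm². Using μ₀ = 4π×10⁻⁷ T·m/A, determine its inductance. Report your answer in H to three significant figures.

For a thin toroid, L = μ₀μᵣN²A/(2πR).
L = (4π×10⁻⁷)(3930)(2240)²(6.510×10^-5) / (2π×0.174 m) = 1.476 H.

L ≈ 1.48 H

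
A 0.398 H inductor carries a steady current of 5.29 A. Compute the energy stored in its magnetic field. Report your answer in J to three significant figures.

Stored magnetic energy: U = ½LI².
U = ½(0.398 H)(5.29 A)² = 5.569 J.

U ≈ 5.57 J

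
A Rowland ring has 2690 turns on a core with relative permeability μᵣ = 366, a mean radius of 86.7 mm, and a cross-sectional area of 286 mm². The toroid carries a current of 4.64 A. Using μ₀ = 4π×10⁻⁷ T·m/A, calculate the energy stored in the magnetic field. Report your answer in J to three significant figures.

U ≈ 18.8 J

L = μ₀μᵣN²A/(2πR) = (4π×10⁻⁷)(366)(2690)²(2.860×10^-4)/(2π×8.670×10^-2) = 1.747 H.
U = ½LI² = ½(1.747)(4.64)² = 18.81 J.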